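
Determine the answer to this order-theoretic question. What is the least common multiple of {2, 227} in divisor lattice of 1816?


In a divisor lattice, join = lcm (least common multiple).
Compute lcm iteratively: start with first element, then lcm(current, next).
Elements: [2, 227]
lcm(2,227) = 454
Final lcm = 454


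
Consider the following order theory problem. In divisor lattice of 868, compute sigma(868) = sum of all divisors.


sigma(n) = sum of divisors.
Divisors of 868: [1, 2, 4, 7, 14, 28, 31, 62, 124, 217, 434, 868]
Sum = 1792


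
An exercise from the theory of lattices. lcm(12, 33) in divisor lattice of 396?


Join=lcm.
gcd(12,33)=3
lcm=132


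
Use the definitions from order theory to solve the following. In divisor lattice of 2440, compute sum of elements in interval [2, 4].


Interval [2,4] in divisors of 2440: [2, 4]
Sum = 6


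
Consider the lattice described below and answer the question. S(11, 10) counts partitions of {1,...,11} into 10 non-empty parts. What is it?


S(n,k) = k*S(n-1,k) + S(n-1,k-1).
S(10,10) = 1, S(10,9) = 45
S(11,10) = 10*1 + 45 = 10 + 45
S(11,10) = 55


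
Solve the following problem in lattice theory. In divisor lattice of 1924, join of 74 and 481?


In a divisor lattice, join = lcm (least common multiple).
gcd(74,481) = 37
lcm(74,481) = 74*481/gcd = 35594/37 = 962


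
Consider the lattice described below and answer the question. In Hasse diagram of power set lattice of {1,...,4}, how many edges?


A cover relation a -< b holds when a < b with no c strictly between.
Cover relations:
  {} -< {1}
  {} -< {2}
  {} -< {3}
  {} -< {4}
  {1} -< {1,2}
  {1} -< {1,3}
  {1} -< {1,4}
  {2} -< {1,2}
  ...24 more
Total: 32


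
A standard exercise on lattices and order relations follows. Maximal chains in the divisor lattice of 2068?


A maximal chain goes from the minimum element to a maximal element via cover relations.
Counting all min-to-max paths in the cover graph.
Total maximal chains: 12


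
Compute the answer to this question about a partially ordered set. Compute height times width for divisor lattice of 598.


Height = length of longest chain minus 1; width = size of largest antichain.
A maximum chain: 1 | 23 | 299 | 598  (height 3).
A maximum antichain: {2, 13, 23}  (width 3).
Product = 3 * 3 = 9


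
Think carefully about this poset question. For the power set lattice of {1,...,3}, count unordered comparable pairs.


A comparable pair {a,b} has a < b or b < a in the order.
Count unordered pairs where one element is strictly below the other.
Examples: {{},{1}}, {{},{2}}, {{},{3}}, {{},{1,2}}, ...
Total comparable pairs: 19


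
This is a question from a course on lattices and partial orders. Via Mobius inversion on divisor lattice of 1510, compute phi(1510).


phi(n) = n * prod_{p|n} (1 - 1/p).
Prime divisors of 1510: [2, 5, 151]
phi(1510) = 1510 * (1 - 1/2) * (1 - 1/5) * (1 - 1/151)
phi(1510) = 600


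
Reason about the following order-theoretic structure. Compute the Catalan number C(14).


C(n) = C(2n, n) / (n+1).
C(28, 14) = 40116600
C(14) = 40116600 / 15 = 2674440


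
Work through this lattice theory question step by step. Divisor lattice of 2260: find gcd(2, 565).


In a divisor lattice, meet = gcd (greatest common divisor).
By Euclidean algorithm or factoring: gcd(2,565) = 1


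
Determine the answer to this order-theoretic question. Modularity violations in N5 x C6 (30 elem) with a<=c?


Modular law: if a <= c then a v (b ^ c) = (a v b) ^ c.
Check all triples (a,b,c) with a <= c among 30 elements.
  e.g. a=(a,0), b=(c,0), c=(b,0): lhs=(a,0) != rhs=(b,0)
  e.g. a=(a,0), b=(c,1), c=(b,0): lhs=(a,0) != rhs=(b,0)
Total violating triples: 126


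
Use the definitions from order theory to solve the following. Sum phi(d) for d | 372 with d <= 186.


Divisors of 372 up to 186: [1, 2, 3, 4, 6, 12, 31, 62, 93, 124, 186]
phi values: [1, 1, 2, 2, 2, 4, 30, 30, 60, 60, 60]
Sum = 252


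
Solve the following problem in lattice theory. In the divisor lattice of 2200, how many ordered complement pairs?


Complement pair (a,b): a meet b = bottom, a join b = top.
Here: gcd(a,b)=1 and lcm(a,b)=2200, i.e. a*b=2200 with a,b coprime.
Pairs found: (1,2200), (8,275), (11,200), (25,88), ... (4 more)
Total ordered pairs: 8


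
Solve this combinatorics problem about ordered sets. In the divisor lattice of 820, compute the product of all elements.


Divisors of 820: [1, 2, 4, 5, 10, 20, 41, 82, 164, 205, 410, 820]
Product = n^(d(n)/2) = 820^(12/2)
Product = 304006671424000000


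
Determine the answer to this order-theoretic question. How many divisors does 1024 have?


Divisors of 1024: [1, 2, 4, 8, 16, 32, 64, 128, 256, 512, 1024]
Count: 11


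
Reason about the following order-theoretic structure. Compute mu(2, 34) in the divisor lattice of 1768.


In a divisor lattice, mu(a,b) = mu(b/a) where mu is the classical Mobius function.
b/a = 34/2 = 17
Prime factorization of 17: primes [17]
17 is squarefree with 1 prime factor(s), so mu(17) = (-1)^1 = -1


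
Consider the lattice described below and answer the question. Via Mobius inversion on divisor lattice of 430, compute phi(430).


phi(n) = n * prod_{p|n} (1 - 1/p).
Prime divisors of 430: [2, 5, 43]
phi(430) = 430 * (1 - 1/2) * (1 - 1/5) * (1 - 1/43)
phi(430) = 168


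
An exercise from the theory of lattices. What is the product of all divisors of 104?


Divisors of 104: [1, 2, 4, 8, 13, 26, 52, 104]
Product = n^(d(n)/2) = 104^(8/2)
Product = 116985856


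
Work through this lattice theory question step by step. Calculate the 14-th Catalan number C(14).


C(n) = C(2n, n) / (n+1).
C(28, 14) = 40116600
C(14) = 40116600 / 15 = 2674440


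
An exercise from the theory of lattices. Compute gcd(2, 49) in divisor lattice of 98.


In a divisor lattice, meet = gcd (greatest common divisor).
By Euclidean algorithm or factoring: gcd(2,49) = 1


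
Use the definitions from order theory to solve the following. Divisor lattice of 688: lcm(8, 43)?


Join=lcm.
gcd(8,43)=1
lcm=344


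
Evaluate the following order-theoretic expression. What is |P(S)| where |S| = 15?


Power set = 2^n.
2^15 = 32768


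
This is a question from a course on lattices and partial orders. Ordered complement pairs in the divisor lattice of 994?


Complement pair (a,b): a meet b = bottom, a join b = top.
Here: gcd(a,b)=1 and lcm(a,b)=994, i.e. a*b=994 with a,b coprime.
Pairs found: (1,994), (2,497), (7,142), (14,71), ... (4 more)
Total ordered pairs: 8


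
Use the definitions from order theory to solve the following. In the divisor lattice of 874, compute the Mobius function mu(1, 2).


In a divisor lattice, mu(a,b) = mu(b/a) where mu is the classical Mobius function.
b/a = 2/1 = 2
Prime factorization of 2: primes [2]
2 is squarefree with 1 prime factor(s), so mu(2) = (-1)^1 = -1


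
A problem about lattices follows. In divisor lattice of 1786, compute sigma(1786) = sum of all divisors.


sigma(n) = sum of divisors.
Divisors of 1786: [1, 2, 19, 38, 47, 94, 893, 1786]
Sum = 2880


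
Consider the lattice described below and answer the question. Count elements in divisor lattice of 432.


Divisors of 432: [1, 2, 3, 4, 6, 8, 9, 12, 16, 18, 24, 27, 36, 48, 54, 72, 108, 144, 216, 432]
Count: 20


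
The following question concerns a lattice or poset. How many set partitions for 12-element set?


B(n) = number of set partitions of an n-element set.
B(n) satisfies the recurrence: B(n+1) = sum_k C(n,k)*B(k).
B(12) = 4213597


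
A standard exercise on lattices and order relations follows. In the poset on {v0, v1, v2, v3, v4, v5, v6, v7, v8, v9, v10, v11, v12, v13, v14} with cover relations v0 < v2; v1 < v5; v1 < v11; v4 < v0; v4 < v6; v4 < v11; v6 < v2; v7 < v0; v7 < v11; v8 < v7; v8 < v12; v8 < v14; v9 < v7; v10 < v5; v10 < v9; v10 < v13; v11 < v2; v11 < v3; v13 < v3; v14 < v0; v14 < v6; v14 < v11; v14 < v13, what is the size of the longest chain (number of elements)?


A chain is a totally ordered subset; we count the number of elements in a maximum chain.
Compute, for each element x, the size of the longest chain ending at x:
  v1: 1
  v4: 1
  v8: 1
  v10: 1
  v9: 2
  v12: 2
  ...
A maximum chain: v10 < v9 < v7 < v0 < v2
Number of elements in the longest chain: 5


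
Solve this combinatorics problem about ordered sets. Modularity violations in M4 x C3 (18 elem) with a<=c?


Modular law: if a <= c then a v (b ^ c) = (a v b) ^ c.
Check all triples (a,b,c) with a <= c among 18 elements.
This lattice is modular (diamonds M_m and their chain-products are modular).
Total violating triples: 0


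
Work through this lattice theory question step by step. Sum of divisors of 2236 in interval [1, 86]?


Interval [1,86] in divisors of 2236: [1, 2, 43, 86]
Sum = 132


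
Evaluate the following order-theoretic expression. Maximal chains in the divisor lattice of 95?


A maximal chain goes from the minimum element to a maximal element via cover relations.
Counting all min-to-max paths in the cover graph.
Total maximal chains: 2


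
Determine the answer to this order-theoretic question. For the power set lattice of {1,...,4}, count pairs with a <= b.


The order relation is {(a,b) : a <= b}, reflexive so it includes (a,a).
Examples: ({},{}), ({},{1,2}), ({},{1,2,3}), ({},{1,2,3,4}), ({},{1,2,4}), ...
Total ordered pairs: 81


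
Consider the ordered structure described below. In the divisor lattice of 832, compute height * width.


Height = length of longest chain minus 1; width = size of largest antichain.
A maximum chain: 1 | 13 | 26 | 52 | 104 | 208 | 416 | 832  (height 7).
A maximum antichain: {2, 13}  (width 2).
Product = 7 * 2 = 14


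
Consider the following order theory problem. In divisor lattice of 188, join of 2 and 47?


In a divisor lattice, join = lcm (least common multiple).
gcd(2,47) = 1
lcm(2,47) = 2*47/gcd = 94/1 = 94


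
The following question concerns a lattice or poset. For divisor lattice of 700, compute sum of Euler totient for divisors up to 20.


Divisors of 700 up to 20: [1, 2, 4, 5, 7, 10, 14, 20]
phi values: [1, 1, 2, 4, 6, 4, 6, 8]
Sum = 32


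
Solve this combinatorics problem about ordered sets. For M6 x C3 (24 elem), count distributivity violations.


Distributive law: a ^ (b v c) = (a ^ b) v (a ^ c).
Check all 24^3 = 13824 ordered triples (a,b,c).
  e.g. a=(a1,0), b=(a2,0), c=(a3,0): lhs=(a1,0) != rhs=(0,0)
  e.g. a=(a1,0), b=(a2,0), c=(a3,1): lhs=(a1,0) != rhs=(0,0)
Total violating triples: 3240


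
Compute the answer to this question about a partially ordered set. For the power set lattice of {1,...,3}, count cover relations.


A cover relation a -< b holds when a < b with no c strictly between.
Cover relations:
  {} -< {1}
  {} -< {2}
  {} -< {3}
  {1} -< {1,2}
  {1} -< {1,3}
  {2} -< {1,2}
  {2} -< {2,3}
  {3} -< {1,3}
  ...4 more
Total: 12


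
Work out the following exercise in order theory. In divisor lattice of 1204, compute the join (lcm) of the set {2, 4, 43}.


In a divisor lattice, join = lcm (least common multiple).
Compute lcm iteratively: start with first element, then lcm(current, next).
Elements: [2, 4, 43]
lcm(2,4) = 4
lcm(4,43) = 172
Final lcm = 172


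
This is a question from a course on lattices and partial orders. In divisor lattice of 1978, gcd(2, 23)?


Meet=gcd.
gcd(2,23)=1


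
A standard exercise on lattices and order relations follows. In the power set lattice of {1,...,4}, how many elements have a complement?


An element a is complemented if some b has a meet b = bottom, a join b = top.
every subset A has complement S\A, so all elements are complemented.
Complemented elements: {}, {1}, {2}, {3}, {4}, {1,2}, ... (10 more)
Count: 16


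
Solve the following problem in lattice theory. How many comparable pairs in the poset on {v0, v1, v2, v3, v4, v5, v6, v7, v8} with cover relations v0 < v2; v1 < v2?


A comparable pair {a,b} has a < b or b < a in the order.
Count unordered pairs where one element is strictly below the other.
Examples: {v0,v2}, {v1,v2}
Total comparable pairs: 2


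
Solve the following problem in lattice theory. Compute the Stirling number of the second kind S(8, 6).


S(n,k) = k*S(n-1,k) + S(n-1,k-1).
S(7,6) = 21, S(7,5) = 140
S(8,6) = 6*21 + 140 = 126 + 140
S(8,6) = 266


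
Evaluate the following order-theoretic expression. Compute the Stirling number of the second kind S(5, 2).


S(n,k) = k*S(n-1,k) + S(n-1,k-1).
S(4,2) = 7, S(4,1) = 1
S(5,2) = 2*7 + 1 = 14 + 1
S(5,2) = 15


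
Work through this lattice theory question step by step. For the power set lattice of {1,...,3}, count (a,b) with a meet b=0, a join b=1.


Complement pair (a,b): a meet b = bottom, a join b = top.
Here: A intersect B = {} and A union B = {1,...,3}.
Pairs found: ({},{1,2,3}), ({1},{2,3}), ({2},{1,3}), ({3},{1,2}), ... (4 more)
Total ordered pairs: 8


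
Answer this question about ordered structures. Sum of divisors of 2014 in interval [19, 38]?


Interval [19,38] in divisors of 2014: [19, 38]
Sum = 57


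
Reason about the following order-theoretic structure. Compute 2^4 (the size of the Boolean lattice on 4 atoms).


Power set = 2^n.
2^4 = 16


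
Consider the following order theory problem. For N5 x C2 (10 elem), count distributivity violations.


Distributive law: a ^ (b v c) = (a ^ b) v (a ^ c).
Check all 10^3 = 1000 ordered triples (a,b,c).
  e.g. a=(b,0), b=(a,0), c=(c,0): lhs=(b,0) != rhs=(a,0)
  e.g. a=(b,0), b=(a,0), c=(c,1): lhs=(b,0) != rhs=(a,0)
Total violating triples: 16


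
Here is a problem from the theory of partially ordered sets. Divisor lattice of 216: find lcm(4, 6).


In a divisor lattice, join = lcm (least common multiple).
gcd(4,6) = 2
lcm(4,6) = 4*6/gcd = 24/2 = 12


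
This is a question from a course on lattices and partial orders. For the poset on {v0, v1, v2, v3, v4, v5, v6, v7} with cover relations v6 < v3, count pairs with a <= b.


The order relation is {(a,b) : a <= b}, reflexive so it includes (a,a).
Examples: (v0,v0), (v1,v1), (v2,v2), (v3,v3), (v4,v4), ...
Total ordered pairs: 9


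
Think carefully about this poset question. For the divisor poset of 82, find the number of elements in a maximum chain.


A chain is a totally ordered subset; we count the number of elements in a maximum chain.
Compute, for each element x, the size of the longest chain ending at x:
  1: 1
  2: 2
  41: 2
  82: 3
A maximum chain: 1 < 2 < 82
Number of elements in the longest chain: 3


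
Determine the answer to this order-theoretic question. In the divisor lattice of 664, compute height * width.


Height = length of longest chain minus 1; width = size of largest antichain.
A maximum chain: 1 | 83 | 166 | 332 | 664  (height 4).
A maximum antichain: {2, 83}  (width 2).
Product = 4 * 2 = 8


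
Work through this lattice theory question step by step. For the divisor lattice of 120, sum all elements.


sigma(n) = sum of divisors.
Divisors of 120: [1, 2, 3, 4, 5, 6, 8, 10, 12, 15, 20, 24, 30, 40, 60, 120]
Sum = 360


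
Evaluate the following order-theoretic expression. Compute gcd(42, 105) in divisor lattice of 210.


In a divisor lattice, meet = gcd (greatest common divisor).
By Euclidean algorithm or factoring: gcd(42,105) = 21


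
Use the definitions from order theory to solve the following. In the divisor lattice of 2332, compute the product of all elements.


Divisors of 2332: [1, 2, 4, 11, 22, 44, 53, 106, 212, 583, 1166, 2332]
Product = n^(d(n)/2) = 2332^(12/2)
Product = 160831560769750503424


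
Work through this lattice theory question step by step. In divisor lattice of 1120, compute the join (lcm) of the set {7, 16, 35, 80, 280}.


In a divisor lattice, join = lcm (least common multiple).
Compute lcm iteratively: start with first element, then lcm(current, next).
Elements: [7, 16, 35, 80, 280]
lcm(7,16) = 112
lcm(112,35) = 560
lcm(560,80) = 560
lcm(560,280) = 560
Final lcm = 560


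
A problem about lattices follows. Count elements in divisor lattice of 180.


Divisors of 180: [1, 2, 3, 4, 5, 6, 9, 10, 12, 15, 18, 20, 30, 36, 45, 60, 90, 180]
Count: 18


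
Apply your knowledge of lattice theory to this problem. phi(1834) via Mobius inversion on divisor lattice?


phi(n) = n * prod_{p|n} (1 - 1/p).
Prime divisors of 1834: [2, 7, 131]
phi(1834) = 1834 * (1 - 1/2) * (1 - 1/7) * (1 - 1/131)
phi(1834) = 780


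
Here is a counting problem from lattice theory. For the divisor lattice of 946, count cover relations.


A cover relation a -< b holds when a < b with no c strictly between.
Cover relations:
  1 -< 2
  1 -< 11
  1 -< 43
  2 -< 22
  2 -< 86
  11 -< 22
  11 -< 473
  22 -< 946
  ...4 more
Total: 12


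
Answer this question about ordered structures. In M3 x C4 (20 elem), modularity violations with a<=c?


Modular law: if a <= c then a v (b ^ c) = (a v b) ^ c.
Check all triples (a,b,c) with a <= c among 20 elements.
This lattice is modular (diamonds M_m and their chain-products are modular).
Total violating triples: 0


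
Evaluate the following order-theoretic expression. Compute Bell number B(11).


B(n) = number of set partitions of an n-element set.
B(n) satisfies the recurrence: B(n+1) = sum_k C(n,k)*B(k).
B(11) = 678570


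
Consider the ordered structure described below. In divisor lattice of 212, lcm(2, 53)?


Join=lcm.
gcd(2,53)=1
lcm=106


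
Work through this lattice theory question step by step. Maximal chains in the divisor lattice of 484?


A maximal chain goes from the minimum element to a maximal element via cover relations.
Counting all min-to-max paths in the cover graph.
Total maximal chains: 6


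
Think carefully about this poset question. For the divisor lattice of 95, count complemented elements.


An element a is complemented if some b has a meet b = bottom, a join b = top.
a is complemented iff gcd(a, n/a)=1, i.e. a is a unitary divisor of 95.
Complemented elements: 1, 5, 19, 95
Count: 4


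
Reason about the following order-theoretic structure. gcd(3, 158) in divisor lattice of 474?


Meet=gcd.
gcd(3,158)=1


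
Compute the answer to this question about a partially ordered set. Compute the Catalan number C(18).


C(n) = C(2n, n) / (n+1).
C(36, 18) = 9075135300
C(18) = 9075135300 / 19 = 477638700


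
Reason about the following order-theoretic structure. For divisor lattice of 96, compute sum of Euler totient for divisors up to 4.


Divisors of 96 up to 4: [1, 2, 3, 4]
phi values: [1, 1, 2, 2]
Sum = 6


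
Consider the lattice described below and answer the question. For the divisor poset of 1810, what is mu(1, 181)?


In a divisor lattice, mu(a,b) = mu(b/a) where mu is the classical Mobius function.
b/a = 181/1 = 181
Prime factorization of 181: primes [181]
181 is squarefree with 1 prime factor(s), so mu(181) = (-1)^1 = -1


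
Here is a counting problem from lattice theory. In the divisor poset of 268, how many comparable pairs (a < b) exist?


A comparable pair {a,b} has a < b or b < a in the order.
Count unordered pairs where one element is strictly below the other.
Examples: {1,2}, {1,4}, {1,67}, {1,134}, ...
Total comparable pairs: 12


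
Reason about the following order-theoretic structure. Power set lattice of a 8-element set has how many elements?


Power set = 2^n.
2^8 = 256


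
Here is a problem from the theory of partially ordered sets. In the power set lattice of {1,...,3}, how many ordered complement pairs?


Complement pair (a,b): a meet b = bottom, a join b = top.
Here: A intersect B = {} and A union B = {1,...,3}.
Pairs found: ({},{1,2,3}), ({1},{2,3}), ({2},{1,3}), ({3},{1,2}), ... (4 more)
Total ordered pairs: 8


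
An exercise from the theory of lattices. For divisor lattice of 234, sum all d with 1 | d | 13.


Interval [1,13] in divisors of 234: [1, 13]
Sum = 14


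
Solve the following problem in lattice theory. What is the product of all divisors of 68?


Divisors of 68: [1, 2, 4, 17, 34, 68]
Product = n^(d(n)/2) = 68^(6/2)
Product = 314432


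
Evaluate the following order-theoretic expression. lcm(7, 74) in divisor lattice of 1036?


Join=lcm.
gcd(7,74)=1
lcm=518


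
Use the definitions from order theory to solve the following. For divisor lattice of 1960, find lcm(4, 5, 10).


In a divisor lattice, join = lcm (least common multiple).
Compute lcm iteratively: start with first element, then lcm(current, next).
Elements: [4, 5, 10]
lcm(4,5) = 20
lcm(20,10) = 20
Final lcm = 20


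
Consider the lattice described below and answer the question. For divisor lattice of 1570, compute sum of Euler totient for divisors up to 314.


Divisors of 1570 up to 314: [1, 2, 5, 10, 157, 314]
phi values: [1, 1, 4, 4, 156, 156]
Sum = 322


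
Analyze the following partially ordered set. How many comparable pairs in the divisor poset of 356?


A comparable pair {a,b} has a < b or b < a in the order.
Count unordered pairs where one element is strictly below the other.
Examples: {1,2}, {1,4}, {1,89}, {1,178}, ...
Total comparable pairs: 12


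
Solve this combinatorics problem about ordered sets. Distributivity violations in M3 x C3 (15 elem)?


Distributive law: a ^ (b v c) = (a ^ b) v (a ^ c).
Check all 15^3 = 3375 ordered triples (a,b,c).
  e.g. a=(a1,0), b=(a2,0), c=(a3,0): lhs=(a1,0) != rhs=(0,0)
  e.g. a=(a1,0), b=(a2,0), c=(a3,1): lhs=(a1,0) != rhs=(0,0)
Total violating triples: 162


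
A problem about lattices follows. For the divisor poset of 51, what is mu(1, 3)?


In a divisor lattice, mu(a,b) = mu(b/a) where mu is the classical Mobius function.
b/a = 3/1 = 3
Prime factorization of 3: primes [3]
3 is squarefree with 1 prime factor(s), so mu(3) = (-1)^1 = -1


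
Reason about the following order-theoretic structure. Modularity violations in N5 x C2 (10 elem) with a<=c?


Modular law: if a <= c then a v (b ^ c) = (a v b) ^ c.
Check all triples (a,b,c) with a <= c among 10 elements.
  e.g. a=(a,0), b=(c,0), c=(b,0): lhs=(a,0) != rhs=(b,0)
  e.g. a=(a,0), b=(c,1), c=(b,0): lhs=(a,0) != rhs=(b,0)
Total violating triples: 6


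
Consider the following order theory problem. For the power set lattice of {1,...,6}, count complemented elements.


An element a is complemented if some b has a meet b = bottom, a join b = top.
every subset A has complement S\A, so all elements are complemented.
Complemented elements: {}, {1}, {2}, {3}, {4}, {5}, ... (58 more)
Count: 64


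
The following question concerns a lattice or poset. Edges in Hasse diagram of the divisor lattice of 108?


A cover relation a -< b holds when a < b with no c strictly between.
Cover relations:
  1 -< 2
  1 -< 3
  2 -< 4
  2 -< 6
  3 -< 6
  3 -< 9
  4 -< 12
  6 -< 12
  ...9 more
Total: 17


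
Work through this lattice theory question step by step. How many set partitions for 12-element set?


B(n) = number of set partitions of an n-element set.
B(n) satisfies the recurrence: B(n+1) = sum_k C(n,k)*B(k).
B(12) = 4213597


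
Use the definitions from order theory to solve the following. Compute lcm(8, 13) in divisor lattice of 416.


In a divisor lattice, join = lcm (least common multiple).
gcd(8,13) = 1
lcm(8,13) = 8*13/gcd = 104/1 = 104


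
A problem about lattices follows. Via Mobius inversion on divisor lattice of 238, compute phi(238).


phi(n) = n * prod_{p|n} (1 - 1/p).
Prime divisors of 238: [2, 7, 17]
phi(238) = 238 * (1 - 1/2) * (1 - 1/7) * (1 - 1/17)
phi(238) = 96


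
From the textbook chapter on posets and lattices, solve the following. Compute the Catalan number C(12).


C(n) = C(2n, n) / (n+1).
C(24, 12) = 2704156
C(12) = 2704156 / 13 = 208012


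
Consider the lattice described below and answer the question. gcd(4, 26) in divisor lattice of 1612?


Meet=gcd.
gcd(4,26)=2


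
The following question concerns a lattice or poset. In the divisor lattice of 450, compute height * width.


Height = length of longest chain minus 1; width = size of largest antichain.
A maximum chain: 1 | 5 | 25 | 75 | 225 | 450  (height 5).
A maximum antichain: {6, 9, 10, 15, 25}  (width 5).
Product = 5 * 5 = 25


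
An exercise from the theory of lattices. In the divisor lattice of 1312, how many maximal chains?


A maximal chain goes from the minimum element to a maximal element via cover relations.
Counting all min-to-max paths in the cover graph.
Total maximal chains: 6


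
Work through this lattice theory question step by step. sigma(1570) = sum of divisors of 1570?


sigma(n) = sum of divisors.
Divisors of 1570: [1, 2, 5, 10, 157, 314, 785, 1570]
Sum = 2844


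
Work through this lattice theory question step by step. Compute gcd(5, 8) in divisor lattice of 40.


In a divisor lattice, meet = gcd (greatest common divisor).
By Euclidean algorithm or factoring: gcd(5,8) = 1


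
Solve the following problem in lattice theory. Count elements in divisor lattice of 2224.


Divisors of 2224: [1, 2, 4, 8, 16, 139, 278, 556, 1112, 2224]
Count: 10


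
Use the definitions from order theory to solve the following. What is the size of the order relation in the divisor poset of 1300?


The order relation is {(a,b) : a <= b}, reflexive so it includes (a,a).
Examples: (1,1), (1,10), (1,100), (1,13), (1,130), ...
Total ordered pairs: 108


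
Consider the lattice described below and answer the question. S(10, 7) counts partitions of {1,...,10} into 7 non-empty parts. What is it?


S(n,k) = k*S(n-1,k) + S(n-1,k-1).
S(9,7) = 462, S(9,6) = 2646
S(10,7) = 7*462 + 2646 = 3234 + 2646
S(10,7) = 5880


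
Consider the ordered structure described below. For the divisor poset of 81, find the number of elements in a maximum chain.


A chain is a totally ordered subset; we count the number of elements in a maximum chain.
Compute, for each element x, the size of the longest chain ending at x:
  1: 1
  3: 2
  9: 3
  27: 4
  81: 5
A maximum chain: 1 < 3 < 9 < 27 < 81
Number of elements in the longest chain: 5


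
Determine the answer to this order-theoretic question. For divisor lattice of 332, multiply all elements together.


Divisors of 332: [1, 2, 4, 83, 166, 332]
Product = n^(d(n)/2) = 332^(6/2)
Product = 36594368


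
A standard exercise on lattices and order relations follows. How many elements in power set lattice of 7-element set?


Power set = 2^n.
2^7 = 128


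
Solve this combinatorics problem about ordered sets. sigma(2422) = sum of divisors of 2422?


sigma(n) = sum of divisors.
Divisors of 2422: [1, 2, 7, 14, 173, 346, 1211, 2422]
Sum = 4176


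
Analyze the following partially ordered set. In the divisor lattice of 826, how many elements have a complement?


An element a is complemented if some b has a meet b = bottom, a join b = top.
a is complemented iff gcd(a, n/a)=1, i.e. a is a unitary divisor of 826.
Complemented elements: 1, 2, 7, 14, 59, 118, ... (2 more)
Count: 8


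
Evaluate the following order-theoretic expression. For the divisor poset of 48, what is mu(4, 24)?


In a divisor lattice, mu(a,b) = mu(b/a) where mu is the classical Mobius function.
b/a = 24/4 = 6
Prime factorization of 6: primes [2, 3]
6 is squarefree with 2 prime factor(s), so mu(6) = (-1)^2 = 1


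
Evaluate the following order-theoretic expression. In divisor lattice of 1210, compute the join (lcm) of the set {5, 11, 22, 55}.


In a divisor lattice, join = lcm (least common multiple).
Compute lcm iteratively: start with first element, then lcm(current, next).
Elements: [5, 11, 22, 55]
lcm(5,11) = 55
lcm(55,22) = 110
lcm(110,55) = 110
Final lcm = 110


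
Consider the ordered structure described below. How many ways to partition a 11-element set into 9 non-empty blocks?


S(n,k) = k*S(n-1,k) + S(n-1,k-1).
S(10,9) = 45, S(10,8) = 750
S(11,9) = 9*45 + 750 = 405 + 750
S(11,9) = 1155


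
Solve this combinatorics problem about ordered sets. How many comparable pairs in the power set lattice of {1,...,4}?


A comparable pair {a,b} has a < b or b < a in the order.
Count unordered pairs where one element is strictly below the other.
Examples: {{},{1}}, {{},{2}}, {{},{3}}, {{},{4}}, ...
Total comparable pairs: 65


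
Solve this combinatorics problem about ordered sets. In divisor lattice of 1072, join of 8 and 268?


In a divisor lattice, join = lcm (least common multiple).
gcd(8,268) = 4
lcm(8,268) = 8*268/gcd = 2144/4 = 536


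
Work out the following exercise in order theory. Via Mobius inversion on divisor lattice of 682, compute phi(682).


phi(n) = n * prod_{p|n} (1 - 1/p).
Prime divisors of 682: [2, 11, 31]
phi(682) = 682 * (1 - 1/2) * (1 - 1/11) * (1 - 1/31)
phi(682) = 300


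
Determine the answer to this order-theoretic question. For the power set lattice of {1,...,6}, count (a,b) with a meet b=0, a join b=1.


Complement pair (a,b): a meet b = bottom, a join b = top.
Here: A intersect B = {} and A union B = {1,...,6}.
Pairs found: ({},{1,2,3,4,5,6}), ({1},{2,3,4,5,6}), ({2},{1,3,4,5,6}), ({3},{1,2,4,5,6}), ... (60 more)
Total ordered pairs: 64


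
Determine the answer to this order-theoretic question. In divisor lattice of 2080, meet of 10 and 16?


In a divisor lattice, meet = gcd (greatest common divisor).
By Euclidean algorithm or factoring: gcd(10,16) = 2


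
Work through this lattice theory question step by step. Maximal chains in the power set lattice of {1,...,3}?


A maximal chain goes from the minimum element to a maximal element via cover relations.
Counting all min-to-max paths in the cover graph.
Total maximal chains: 6


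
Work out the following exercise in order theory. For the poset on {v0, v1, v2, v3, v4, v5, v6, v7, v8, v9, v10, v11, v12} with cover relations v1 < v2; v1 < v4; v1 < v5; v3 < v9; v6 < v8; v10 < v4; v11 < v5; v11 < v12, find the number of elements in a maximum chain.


A chain is a totally ordered subset; we count the number of elements in a maximum chain.
Compute, for each element x, the size of the longest chain ending at x:
  v0: 1
  v1: 1
  v3: 1
  v6: 1
  v7: 1
  v10: 1
  ...
A maximum chain: v1 < v2
Number of elements in the longest chain: 2


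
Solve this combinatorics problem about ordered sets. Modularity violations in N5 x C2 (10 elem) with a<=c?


Modular law: if a <= c then a v (b ^ c) = (a v b) ^ c.
Check all triples (a,b,c) with a <= c among 10 elements.
  e.g. a=(a,0), b=(c,0), c=(b,0): lhs=(a,0) != rhs=(b,0)
  e.g. a=(a,0), b=(c,1), c=(b,0): lhs=(a,0) != rhs=(b,0)
Total violating triples: 6


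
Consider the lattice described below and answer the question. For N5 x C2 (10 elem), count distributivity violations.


Distributive law: a ^ (b v c) = (a ^ b) v (a ^ c).
Check all 10^3 = 1000 ordered triples (a,b,c).
  e.g. a=(b,0), b=(a,0), c=(c,0): lhs=(b,0) != rhs=(a,0)
  e.g. a=(b,0), b=(a,0), c=(c,1): lhs=(b,0) != rhs=(a,0)
Total violating triples: 16


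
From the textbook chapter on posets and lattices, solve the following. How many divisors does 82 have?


Divisors of 82: [1, 2, 41, 82]
Count: 4


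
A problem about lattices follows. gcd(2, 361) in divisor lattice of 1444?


Meet=gcd.
gcd(2,361)=1


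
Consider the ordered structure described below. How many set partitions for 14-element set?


B(n) = number of set partitions of an n-element set.
B(n) satisfies the recurrence: B(n+1) = sum_k C(n,k)*B(k).
B(14) = 190899322


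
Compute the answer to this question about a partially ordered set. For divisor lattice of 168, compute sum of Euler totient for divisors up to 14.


Divisors of 168 up to 14: [1, 2, 3, 4, 6, 7, 8, 12, 14]
phi values: [1, 1, 2, 2, 2, 6, 4, 4, 6]
Sum = 28


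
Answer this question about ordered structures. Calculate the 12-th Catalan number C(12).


C(n) = C(2n, n) / (n+1).
C(24, 12) = 2704156
C(12) = 2704156 / 13 = 208012


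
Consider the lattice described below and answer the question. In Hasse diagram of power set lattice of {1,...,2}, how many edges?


A cover relation a -< b holds when a < b with no c strictly between.
Cover relations:
  {} -< {1}
  {} -< {2}
  {1} -< {1,2}
  {2} -< {1,2}
Total: 4


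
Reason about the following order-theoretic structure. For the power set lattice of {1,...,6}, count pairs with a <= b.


The order relation is {(a,b) : a <= b}, reflexive so it includes (a,a).
Examples: ({},{}), ({},{1,2}), ({},{1,2,3}), ({},{1,2,3,4}), ({},{1,2,3,4,5}), ...
Total ordered pairs: 729


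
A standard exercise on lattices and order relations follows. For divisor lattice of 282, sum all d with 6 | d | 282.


Interval [6,282] in divisors of 282: [6, 282]
Sum = 288


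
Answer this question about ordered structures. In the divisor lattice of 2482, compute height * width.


Height = length of longest chain minus 1; width = size of largest antichain.
A maximum chain: 1 | 73 | 1241 | 2482  (height 3).
A maximum antichain: {2, 17, 73}  (width 3).
Product = 3 * 3 = 9


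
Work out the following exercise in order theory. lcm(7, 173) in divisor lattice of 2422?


Join=lcm.
gcd(7,173)=1
lcm=1211


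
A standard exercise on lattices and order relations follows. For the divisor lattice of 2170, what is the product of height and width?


Height = length of longest chain minus 1; width = size of largest antichain.
A maximum chain: 1 | 31 | 217 | 1085 | 2170  (height 4).
A maximum antichain: {10, 14, 35, 62, 155, 217}  (width 6).
Product = 4 * 6 = 24


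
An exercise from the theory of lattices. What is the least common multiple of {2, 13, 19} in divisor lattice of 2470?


In a divisor lattice, join = lcm (least common multiple).
Compute lcm iteratively: start with first element, then lcm(current, next).
Elements: [2, 13, 19]
lcm(2,13) = 26
lcm(26,19) = 494
Final lcm = 494


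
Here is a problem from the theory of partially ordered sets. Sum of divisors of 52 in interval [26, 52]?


Interval [26,52] in divisors of 52: [26, 52]
Sum = 78


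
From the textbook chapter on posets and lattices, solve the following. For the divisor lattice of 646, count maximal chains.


A maximal chain goes from the minimum element to a maximal element via cover relations.
Counting all min-to-max paths in the cover graph.
Total maximal chains: 6


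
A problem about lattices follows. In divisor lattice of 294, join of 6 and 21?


In a divisor lattice, join = lcm (least common multiple).
gcd(6,21) = 3
lcm(6,21) = 6*21/gcd = 126/3 = 42


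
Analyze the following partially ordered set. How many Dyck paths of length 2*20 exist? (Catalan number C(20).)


C(n) = C(2n, n) / (n+1).
C(40, 20) = 137846528820
C(20) = 137846528820 / 21 = 6564120420


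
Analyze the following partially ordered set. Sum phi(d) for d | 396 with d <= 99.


Divisors of 396 up to 99: [1, 2, 3, 4, 6, 9, 11, 12, 18, 22, 33, 36, 44, 66, 99]
phi values: [1, 1, 2, 2, 2, 6, 10, 4, 6, 10, 20, 12, 20, 20, 60]
Sum = 176


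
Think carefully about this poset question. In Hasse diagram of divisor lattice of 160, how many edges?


A cover relation a -< b holds when a < b with no c strictly between.
Cover relations:
  1 -< 2
  1 -< 5
  2 -< 4
  2 -< 10
  4 -< 8
  4 -< 20
  5 -< 10
  8 -< 16
  ...8 more
Total: 16


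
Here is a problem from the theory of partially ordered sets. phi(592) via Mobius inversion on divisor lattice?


phi(n) = n * prod_{p|n} (1 - 1/p).
Prime divisors of 592: [2, 37]
phi(592) = 592 * (1 - 1/2) * (1 - 1/37)
phi(592) = 288


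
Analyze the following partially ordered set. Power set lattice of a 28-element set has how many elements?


Power set = 2^n.
2^28 = 268435456


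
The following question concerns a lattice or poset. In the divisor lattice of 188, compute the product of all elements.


Divisors of 188: [1, 2, 4, 47, 94, 188]
Product = n^(d(n)/2) = 188^(6/2)
Product = 6644672


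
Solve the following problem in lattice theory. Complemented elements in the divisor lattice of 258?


An element a is complemented if some b has a meet b = bottom, a join b = top.
a is complemented iff gcd(a, n/a)=1, i.e. a is a unitary divisor of 258.
Complemented elements: 1, 2, 3, 6, 43, 86, ... (2 more)
Count: 8


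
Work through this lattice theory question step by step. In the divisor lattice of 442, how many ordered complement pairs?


Complement pair (a,b): a meet b = bottom, a join b = top.
Here: gcd(a,b)=1 and lcm(a,b)=442, i.e. a*b=442 with a,b coprime.
Pairs found: (1,442), (2,221), (13,34), (17,26), ... (4 more)
Total ordered pairs: 8


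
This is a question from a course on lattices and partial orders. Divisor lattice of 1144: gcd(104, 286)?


Meet=gcd.
gcd(104,286)=26


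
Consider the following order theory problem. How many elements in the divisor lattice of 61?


Divisors of 61: [1, 61]
Count: 2


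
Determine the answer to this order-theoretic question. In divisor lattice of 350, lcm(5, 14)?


Join=lcm.
gcd(5,14)=1
lcm=70


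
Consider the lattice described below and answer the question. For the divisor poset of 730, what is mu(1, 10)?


In a divisor lattice, mu(a,b) = mu(b/a) where mu is the classical Mobius function.
b/a = 10/1 = 10
Prime factorization of 10: primes [2, 5]
10 is squarefree with 2 prime factor(s), so mu(10) = (-1)^2 = 1


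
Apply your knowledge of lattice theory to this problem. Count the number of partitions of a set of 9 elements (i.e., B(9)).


B(n) = number of set partitions of an n-element set.
B(n) satisfies the recurrence: B(n+1) = sum_k C(n,k)*B(k).
B(9) = 21147


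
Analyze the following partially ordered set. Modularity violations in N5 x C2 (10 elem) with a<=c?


Modular law: if a <= c then a v (b ^ c) = (a v b) ^ c.
Check all triples (a,b,c) with a <= c among 10 elements.
  e.g. a=(a,0), b=(c,0), c=(b,0): lhs=(a,0) != rhs=(b,0)
  e.g. a=(a,0), b=(c,1), c=(b,0): lhs=(a,0) != rhs=(b,0)
Total violating triples: 6


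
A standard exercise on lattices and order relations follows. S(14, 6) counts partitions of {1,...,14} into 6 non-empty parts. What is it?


S(n,k) = k*S(n-1,k) + S(n-1,k-1).
S(13,6) = 9321312, S(13,5) = 7508501
S(14,6) = 6*9321312 + 7508501 = 55927872 + 7508501
S(14,6) = 63436373


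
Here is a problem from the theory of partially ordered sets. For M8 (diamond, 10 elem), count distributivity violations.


Distributive law: a ^ (b v c) = (a ^ b) v (a ^ c).
Check all 10^3 = 1000 ordered triples (a,b,c).
  e.g. a=a1, b=a2, c=a3: lhs=a1 != rhs=0
  e.g. a=a1, b=a2, c=a4: lhs=a1 != rhs=0
Total violating triples: 336


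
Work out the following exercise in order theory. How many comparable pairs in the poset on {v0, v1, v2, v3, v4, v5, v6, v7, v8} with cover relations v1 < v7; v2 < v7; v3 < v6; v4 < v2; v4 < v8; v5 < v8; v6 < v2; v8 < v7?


A comparable pair {a,b} has a < b or b < a in the order.
Count unordered pairs where one element is strictly below the other.
Examples: {v1,v7}, {v2,v3}, {v2,v4}, {v2,v6}, ...
Total comparable pairs: 13


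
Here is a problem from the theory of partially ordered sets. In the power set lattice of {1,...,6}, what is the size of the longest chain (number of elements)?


A chain is a totally ordered subset; we count the number of elements in a maximum chain.
Compute, for each element x, the size of the longest chain ending at x:
  {}: 1
  {1}: 2
  {2}: 2
  {3}: 2
  {4}: 2
  {5}: 2
  ...
A maximum chain: {} < {1} < {1,2} < {1,2,3} < {1,2,3,4} < {1,2,3,4,5} < {1,2,3,4,5,6}
Number of elements in the longest chain: 7


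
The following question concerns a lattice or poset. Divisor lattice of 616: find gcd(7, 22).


In a divisor lattice, meet = gcd (greatest common divisor).
By Euclidean algorithm or factoring: gcd(7,22) = 1


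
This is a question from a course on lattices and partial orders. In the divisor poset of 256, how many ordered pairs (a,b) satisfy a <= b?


The order relation is {(a,b) : a <= b}, reflexive so it includes (a,a).
Examples: (1,1), (1,128), (1,16), (1,2), (1,256), ...
Total ordered pairs: 45
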